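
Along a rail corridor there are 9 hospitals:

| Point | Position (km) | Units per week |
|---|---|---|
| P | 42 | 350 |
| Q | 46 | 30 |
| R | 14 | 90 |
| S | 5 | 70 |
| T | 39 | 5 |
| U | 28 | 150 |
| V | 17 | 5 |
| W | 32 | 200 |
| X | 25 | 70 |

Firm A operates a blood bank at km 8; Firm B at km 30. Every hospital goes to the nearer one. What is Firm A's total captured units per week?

The indifferent point is the midpoint (8+30)/2 = 19; hospitals left of it (closer to Firm A at 8) go to Firm A, those right go to Firm B.
  S at 5 (w=70) → Firm A
  R at 14 (w=90) → Firm A
  V at 17 (w=5) → Firm A
  X at 25 (w=70) → Firm B
  U at 28 (w=150) → Firm B
  W at 32 (w=200) → Firm B
  T at 39 (w=5) → Firm B
  P at 42 (w=350) → Firm B
  Q at 46 (w=30) → Firm B
Firm A captures 165; Firm B captures 805.

165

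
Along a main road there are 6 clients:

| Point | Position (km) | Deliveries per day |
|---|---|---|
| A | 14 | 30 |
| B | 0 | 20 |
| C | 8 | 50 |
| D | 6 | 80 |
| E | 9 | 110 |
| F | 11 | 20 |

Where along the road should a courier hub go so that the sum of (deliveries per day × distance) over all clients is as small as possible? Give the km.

x = 9

For a sum of weighted absolute distances on a line, the optimum is the weighted median (not the mean). Total weight W = 310; half-weight = 155.
Sort by position and accumulate weight:
  km 0 (B, w=20) → cum 20
  km 6 (D, w=80) → cum 100
  km 8 (C, w=50) → cum 150
  km 9 (E, w=110) → cum 260  ≥ 155 → median here
  km 11 (F, w=20) → cum 280
  km 14 (A, w=30) → cum 310
Optimal location: km 9.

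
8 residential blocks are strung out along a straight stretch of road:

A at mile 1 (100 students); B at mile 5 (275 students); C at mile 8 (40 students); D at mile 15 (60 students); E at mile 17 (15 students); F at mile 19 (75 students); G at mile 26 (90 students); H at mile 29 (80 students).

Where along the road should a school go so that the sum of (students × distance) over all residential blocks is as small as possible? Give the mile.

For a sum of weighted absolute distances on a line, the optimum is the weighted median (not the mean). Total weight W = 735; half-weight = 367.5.
Sort by position and accumulate weight:
  mile 1 (A, w=100) → cum 100
  mile 5 (B, w=275) → cum 375  ≥ 367.5 → median here
  mile 8 (C, w=40) → cum 415
  mile 15 (D, w=60) → cum 475
  mile 17 (E, w=15) → cum 490
  mile 19 (F, w=75) → cum 565
  mile 26 (G, w=90) → cum 655
  mile 29 (H, w=80) → cum 735
Optimal location: mile 5.

x = 5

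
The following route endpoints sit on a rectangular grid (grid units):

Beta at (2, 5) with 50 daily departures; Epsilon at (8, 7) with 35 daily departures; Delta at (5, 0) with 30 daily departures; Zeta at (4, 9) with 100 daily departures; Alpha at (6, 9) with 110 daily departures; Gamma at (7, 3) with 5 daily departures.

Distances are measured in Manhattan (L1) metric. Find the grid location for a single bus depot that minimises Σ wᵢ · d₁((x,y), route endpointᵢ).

(5, 9)

Manhattan distance separates: Σwᵢ(|x−xᵢ|+|y−yᵢ|) = Σwᵢ|x−xᵢ| + Σwᵢ|y−yᵢ|, so x and y are optimised independently as 1-D weighted medians.
Total weight W = 330; half = 165.
x-coordinate, sorted with cumulative weight:
  x=2 (Beta, w=50) cum 50
  x=4 (Zeta, w=100) cum 150
  x=5 (Delta, w=30) cum 180  ← median
  x=6 (Alpha, w=110) cum 290
  x=7 (Gamma, w=5) cum 295
  x=8 (Epsilon, w=35) cum 330
⇒ x* = 5
y-coordinate, sorted with cumulative weight:
  y=0 (Delta, w=30) cum 30
  y=3 (Gamma, w=5) cum 35
  y=5 (Beta, w=50) cum 85
  y=7 (Epsilon, w=35) cum 120
  y=9 (Zeta, w=100) cum 220  ← median
  y=9 (Alpha, w=110) cum 330
⇒ y* = 9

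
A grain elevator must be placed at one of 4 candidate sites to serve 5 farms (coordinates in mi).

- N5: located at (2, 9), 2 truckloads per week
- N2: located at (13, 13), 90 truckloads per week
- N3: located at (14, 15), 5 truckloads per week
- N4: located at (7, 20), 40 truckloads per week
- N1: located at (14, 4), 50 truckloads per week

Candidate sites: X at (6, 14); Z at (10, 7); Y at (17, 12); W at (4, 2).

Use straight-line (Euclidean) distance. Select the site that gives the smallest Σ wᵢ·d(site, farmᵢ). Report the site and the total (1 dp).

Y, total 1362.3 mi

Total weighted distance at each candidate:
  X (6, 14): total = 1573.1
  Z (10, 7): total = 1448.6
  Y (17, 12): total = 1362.3
  W (4, 2): total = 2615.5
Minimum is at Y with total 1362.3 mi.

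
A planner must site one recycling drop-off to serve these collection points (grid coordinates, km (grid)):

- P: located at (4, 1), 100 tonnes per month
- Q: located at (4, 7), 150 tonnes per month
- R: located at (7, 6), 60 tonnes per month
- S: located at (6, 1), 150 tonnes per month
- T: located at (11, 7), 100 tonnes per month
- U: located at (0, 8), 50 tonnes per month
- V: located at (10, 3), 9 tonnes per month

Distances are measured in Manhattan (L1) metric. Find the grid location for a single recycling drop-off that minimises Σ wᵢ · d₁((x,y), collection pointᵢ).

Manhattan distance separates: Σwᵢ(|x−xᵢ|+|y−yᵢ|) = Σwᵢ|x−xᵢ| + Σwᵢ|y−yᵢ|, so x and y are optimised independently as 1-D weighted medians.
Total weight W = 619; half = 309.5.
x-coordinate, sorted with cumulative weight:
  x=0 (U, w=50) cum 50
  x=4 (P, w=100) cum 150
  x=4 (Q, w=150) cum 300
  x=6 (S, w=150) cum 450  ← median
  x=7 (R, w=60) cum 510
  x=10 (V, w=9) cum 519
  x=11 (T, w=100) cum 619
⇒ x* = 6
y-coordinate, sorted with cumulative weight:
  y=1 (P, w=100) cum 100
  y=1 (S, w=150) cum 250
  y=3 (V, w=9) cum 259
  y=6 (R, w=60) cum 319  ← median
  y=7 (Q, w=150) cum 469
  y=7 (T, w=100) cum 569
  y=8 (U, w=50) cum 619
⇒ y* = 6

(6, 6)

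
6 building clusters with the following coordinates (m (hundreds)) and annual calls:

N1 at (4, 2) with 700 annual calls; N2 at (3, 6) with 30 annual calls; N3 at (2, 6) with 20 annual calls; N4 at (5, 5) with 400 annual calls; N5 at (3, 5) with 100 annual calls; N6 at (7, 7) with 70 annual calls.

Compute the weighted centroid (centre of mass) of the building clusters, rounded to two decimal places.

(4.33, 3.55)

The minimiser of Σwᵢ‖p−pᵢ‖² is the weighted centroid p* = (Σwᵢpᵢ)/(Σwᵢ).
Σwᵢ = 1320.
Σwᵢxᵢ = 700·4 + 30·3 + 20·2 + 400·5 + 100·3 + 70·7 = 5720.
Σwᵢyᵢ = 700·2 + 30·6 + 20·6 + 400·5 + 100·5 + 70·7 = 4690.
x* = 5720/1320 = 4.33, y* = 4690/1320 = 3.55.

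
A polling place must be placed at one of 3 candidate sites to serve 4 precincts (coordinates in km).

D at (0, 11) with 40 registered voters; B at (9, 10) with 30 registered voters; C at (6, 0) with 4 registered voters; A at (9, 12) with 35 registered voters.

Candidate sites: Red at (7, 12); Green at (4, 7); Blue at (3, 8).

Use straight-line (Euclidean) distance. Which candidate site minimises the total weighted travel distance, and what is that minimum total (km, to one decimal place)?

Total weighted distance at each candidate:
  Red (7, 12): total = 485.9
  Green (4, 7): total = 677.8
  Blue (3, 8): total = 646.0
Minimum is at Red with total 485.9 km.

Red, total 485.9 km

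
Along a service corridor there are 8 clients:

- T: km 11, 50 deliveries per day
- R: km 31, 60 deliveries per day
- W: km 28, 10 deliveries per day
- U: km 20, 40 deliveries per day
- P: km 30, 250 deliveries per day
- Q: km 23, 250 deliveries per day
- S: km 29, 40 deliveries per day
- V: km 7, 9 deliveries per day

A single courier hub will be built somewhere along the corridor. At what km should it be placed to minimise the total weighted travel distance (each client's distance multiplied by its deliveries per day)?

x = 28

For a sum of weighted absolute distances on a line, the optimum is the weighted median (not the mean). Total weight W = 709; half-weight = 354.5.
Sort by position and accumulate weight:
  km 7 (V, w=9) → cum 9
  km 11 (T, w=50) → cum 59
  km 20 (U, w=40) → cum 99
  km 23 (Q, w=250) → cum 349
  km 28 (W, w=10) → cum 359  ≥ 354.5 → median here
  km 29 (S, w=40) → cum 399
  km 30 (P, w=250) → cum 649
  km 31 (R, w=60) → cum 709
Optimal location: km 28.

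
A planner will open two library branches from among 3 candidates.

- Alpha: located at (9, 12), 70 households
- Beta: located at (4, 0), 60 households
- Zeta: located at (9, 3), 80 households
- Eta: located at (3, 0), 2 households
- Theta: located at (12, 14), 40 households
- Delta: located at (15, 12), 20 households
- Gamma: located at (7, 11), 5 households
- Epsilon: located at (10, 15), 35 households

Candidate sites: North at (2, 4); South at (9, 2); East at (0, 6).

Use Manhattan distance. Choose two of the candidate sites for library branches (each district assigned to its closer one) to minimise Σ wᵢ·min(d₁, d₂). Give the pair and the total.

{North, South}, total 2615

Evaluate every pair (each demand assigned to the nearer of the two):
  {North, South}: total = 2615
  {South, East}: total = 2681
  {North, East}: total = 4005
Best pair: {North, South} with total 2615.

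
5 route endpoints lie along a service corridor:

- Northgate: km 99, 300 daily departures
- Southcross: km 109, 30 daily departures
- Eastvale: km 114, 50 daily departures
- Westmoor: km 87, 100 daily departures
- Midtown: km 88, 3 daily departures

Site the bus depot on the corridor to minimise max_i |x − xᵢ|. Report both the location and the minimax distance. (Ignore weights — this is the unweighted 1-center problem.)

location 100.5, max distance 13.5

The 1-center on a line is the midpoint of the two extreme points: leftmost at 87, rightmost at 114.
Optimal location = (87 + 114)/2 = 100.5; maximum distance = (114 − 87)/2 = 13.5.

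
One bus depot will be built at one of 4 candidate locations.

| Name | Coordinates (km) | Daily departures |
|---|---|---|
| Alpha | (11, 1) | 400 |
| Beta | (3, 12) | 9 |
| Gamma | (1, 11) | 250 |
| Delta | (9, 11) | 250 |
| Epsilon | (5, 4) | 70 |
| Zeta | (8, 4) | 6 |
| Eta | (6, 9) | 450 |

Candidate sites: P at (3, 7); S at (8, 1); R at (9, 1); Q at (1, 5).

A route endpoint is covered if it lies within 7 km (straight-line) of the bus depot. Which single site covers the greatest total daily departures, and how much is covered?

P, covering 785

Coverage radius r = 7 km; a point is covered iff (Δx)²+(Δy)² ≤ 7² = 49.
  P (3, 7): covers {Beta, Gamma, Epsilon, Zeta, Eta} → 785
  S (8, 1): covers {Alpha, Epsilon, Zeta} → 476
  R (9, 1): covers {Alpha, Epsilon, Zeta} → 476
  Q (1, 5): covers {Gamma, Epsilon, Eta} → 770
Maximum coverage at P: 785 daily departures.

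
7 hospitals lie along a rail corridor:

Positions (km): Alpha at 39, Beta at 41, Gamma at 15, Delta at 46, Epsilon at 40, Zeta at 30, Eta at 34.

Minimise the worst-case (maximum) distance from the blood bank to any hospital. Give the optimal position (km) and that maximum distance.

location 30.5, max distance 15.5

The 1-center on a line is the midpoint of the two extreme points: leftmost at 15, rightmost at 46.
Optimal location = (15 + 46)/2 = 30.5; maximum distance = (46 − 15)/2 = 15.5.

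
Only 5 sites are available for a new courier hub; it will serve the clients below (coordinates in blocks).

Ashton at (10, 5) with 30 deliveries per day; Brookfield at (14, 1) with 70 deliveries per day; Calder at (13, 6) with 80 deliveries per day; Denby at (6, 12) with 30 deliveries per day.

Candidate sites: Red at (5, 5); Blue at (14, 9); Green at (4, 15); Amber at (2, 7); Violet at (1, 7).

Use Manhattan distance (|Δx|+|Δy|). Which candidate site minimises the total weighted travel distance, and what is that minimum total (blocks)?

Total weighted distance at each candidate:
  Red (5, 5): total = 2020
  Blue (14, 9): total = 1450
  Green (4, 15): total = 3750
  Amber (2, 7): total = 2790
  Violet (1, 7): total = 3000
Minimum is at Blue with total 1450 blocks.

Blue, total 1450 blocks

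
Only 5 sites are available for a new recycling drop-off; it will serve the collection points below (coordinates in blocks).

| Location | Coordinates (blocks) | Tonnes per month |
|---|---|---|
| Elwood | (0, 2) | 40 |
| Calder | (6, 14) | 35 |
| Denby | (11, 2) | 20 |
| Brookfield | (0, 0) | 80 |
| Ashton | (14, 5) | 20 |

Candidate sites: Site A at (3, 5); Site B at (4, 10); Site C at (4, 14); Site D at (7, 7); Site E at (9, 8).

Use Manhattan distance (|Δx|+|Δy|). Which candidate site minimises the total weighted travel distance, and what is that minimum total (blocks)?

Site A, total 1740 blocks

Total weighted distance at each candidate:
  Site A (3, 5): total = 1740
  Site B (4, 10): total = 2410
  Site C (4, 14): total = 2910
  Site D (7, 7): total = 2240
  Site E (9, 8): total = 2595
Minimum is at Site A with total 1740 blocks.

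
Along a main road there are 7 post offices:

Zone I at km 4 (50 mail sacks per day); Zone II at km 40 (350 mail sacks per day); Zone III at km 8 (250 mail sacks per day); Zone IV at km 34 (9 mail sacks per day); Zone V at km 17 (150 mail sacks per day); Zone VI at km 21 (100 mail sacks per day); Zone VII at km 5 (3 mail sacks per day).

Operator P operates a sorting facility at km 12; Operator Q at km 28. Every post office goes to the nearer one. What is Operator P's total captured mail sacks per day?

The indifferent point is the midpoint (12+28)/2 = 20; post offices left of it (closer to Operator P at 12) go to Operator P, those right go to Operator Q.
  Zone I at 4 (w=50) → Operator P
  Zone VII at 5 (w=3) → Operator P
  Zone III at 8 (w=250) → Operator P
  Zone V at 17 (w=150) → Operator P
  Zone VI at 21 (w=100) → Operator Q
  Zone IV at 34 (w=9) → Operator Q
  Zone II at 40 (w=350) → Operator Q
Operator P captures 453; Operator Q captures 459.

453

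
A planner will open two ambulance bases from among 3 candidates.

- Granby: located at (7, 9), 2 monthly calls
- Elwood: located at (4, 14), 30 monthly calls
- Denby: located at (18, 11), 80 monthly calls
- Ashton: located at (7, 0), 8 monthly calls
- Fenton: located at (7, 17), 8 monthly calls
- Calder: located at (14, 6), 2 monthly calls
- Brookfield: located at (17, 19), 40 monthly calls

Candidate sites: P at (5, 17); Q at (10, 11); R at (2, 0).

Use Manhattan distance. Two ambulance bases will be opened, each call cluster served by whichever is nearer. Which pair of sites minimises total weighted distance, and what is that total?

{P, Q}, total 1476

Evaluate every pair (each demand assigned to the nearer of the two):
  {P, Q}: total = 1476
  {Q, R}: total = 1650
  {P, R}: total = 2312
Best pair: {P, Q} with total 1476.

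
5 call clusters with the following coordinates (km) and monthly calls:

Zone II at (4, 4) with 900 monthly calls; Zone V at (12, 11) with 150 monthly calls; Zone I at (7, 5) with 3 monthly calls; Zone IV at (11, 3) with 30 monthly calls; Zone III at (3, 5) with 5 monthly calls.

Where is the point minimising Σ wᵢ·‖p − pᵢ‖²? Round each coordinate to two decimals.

(5.30, 4.94)

The minimiser of Σwᵢ‖p−pᵢ‖² is the weighted centroid p* = (Σwᵢpᵢ)/(Σwᵢ).
Σwᵢ = 1088.
Σwᵢxᵢ = 900·4 + 150·12 + 3·7 + 30·11 + 5·3 = 5766.
Σwᵢyᵢ = 900·4 + 150·11 + 3·5 + 30·3 + 5·5 = 5380.
x* = 5766/1088 = 5.30, y* = 5380/1088 = 4.94.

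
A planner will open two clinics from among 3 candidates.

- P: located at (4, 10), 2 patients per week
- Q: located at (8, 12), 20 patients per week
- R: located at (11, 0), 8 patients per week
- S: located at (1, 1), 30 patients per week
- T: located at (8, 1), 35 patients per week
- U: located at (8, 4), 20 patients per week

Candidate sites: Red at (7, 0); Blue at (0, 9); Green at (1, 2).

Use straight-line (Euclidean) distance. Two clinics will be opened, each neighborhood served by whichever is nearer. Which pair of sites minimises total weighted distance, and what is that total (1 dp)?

{Red, Green}, total 451.9

Evaluate every pair (each demand assigned to the nearer of the two):
  {Red, Green}: total = 451.9
  {Red, Blue}: total = 525.6
  {Blue, Green}: total = 683.8
Best pair: {Red, Green} with total 451.9.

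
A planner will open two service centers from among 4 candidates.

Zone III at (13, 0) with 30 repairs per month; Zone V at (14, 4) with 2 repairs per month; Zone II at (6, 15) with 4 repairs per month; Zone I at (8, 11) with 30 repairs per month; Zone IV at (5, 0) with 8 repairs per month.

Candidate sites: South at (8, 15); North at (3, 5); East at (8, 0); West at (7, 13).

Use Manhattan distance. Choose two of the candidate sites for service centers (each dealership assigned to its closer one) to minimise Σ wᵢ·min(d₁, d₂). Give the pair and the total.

{East, West}, total 296

Evaluate every pair (each demand assigned to the nearer of the two):
  {East, West}: total = 296
  {South, East}: total = 322
  {North, East}: total = 576
  {North, West}: total = 632
  {South, North}: total = 658
  {South, West}: total = 820
Best pair: {East, West} with total 296.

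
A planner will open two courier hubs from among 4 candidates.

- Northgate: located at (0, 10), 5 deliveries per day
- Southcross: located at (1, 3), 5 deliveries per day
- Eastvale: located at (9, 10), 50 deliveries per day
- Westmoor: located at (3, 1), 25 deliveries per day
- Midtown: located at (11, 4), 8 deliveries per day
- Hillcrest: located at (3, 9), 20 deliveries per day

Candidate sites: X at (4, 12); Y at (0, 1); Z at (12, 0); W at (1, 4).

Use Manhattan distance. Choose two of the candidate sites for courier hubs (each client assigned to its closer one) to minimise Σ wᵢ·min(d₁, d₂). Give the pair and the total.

{X, Y}, total 662

Evaluate every pair (each demand assigned to the nearer of the two):
  {X, Y}: total = 662
  {X, W}: total = 670
  {X, Z}: total = 810
  {Z, W}: total = 995
  {Y, W}: total = 1035
  {Y, Z}: total = 1045
Best pair: {X, Y} with total 662.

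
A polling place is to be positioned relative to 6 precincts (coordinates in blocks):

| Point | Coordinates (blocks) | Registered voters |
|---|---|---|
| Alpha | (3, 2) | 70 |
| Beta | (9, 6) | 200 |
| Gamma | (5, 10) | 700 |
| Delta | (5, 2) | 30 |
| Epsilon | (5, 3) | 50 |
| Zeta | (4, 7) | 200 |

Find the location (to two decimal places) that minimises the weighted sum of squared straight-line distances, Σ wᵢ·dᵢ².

(5.37, 7.96)

The minimiser of Σwᵢ‖p−pᵢ‖² is the weighted centroid p* = (Σwᵢpᵢ)/(Σwᵢ).
Σwᵢ = 1250.
Σwᵢxᵢ = 70·3 + 200·9 + 700·5 + 30·5 + 50·5 + 200·4 = 6710.
Σwᵢyᵢ = 70·2 + 200·6 + 700·10 + 30·2 + 50·3 + 200·7 = 9950.
x* = 6710/1250 = 5.37, y* = 9950/1250 = 7.96.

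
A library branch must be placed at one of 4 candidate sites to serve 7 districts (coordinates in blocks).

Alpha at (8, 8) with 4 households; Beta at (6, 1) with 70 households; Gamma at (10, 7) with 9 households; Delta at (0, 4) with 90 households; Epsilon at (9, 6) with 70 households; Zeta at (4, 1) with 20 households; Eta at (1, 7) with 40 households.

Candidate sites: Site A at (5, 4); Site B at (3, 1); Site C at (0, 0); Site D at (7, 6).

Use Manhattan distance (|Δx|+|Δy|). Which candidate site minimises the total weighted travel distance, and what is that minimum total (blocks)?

Total weighted distance at each candidate:
  Site A (5, 4): total = 1610
  Site B (3, 1): total = 2025
  Site C (0, 0): total = 2537
  Site D (7, 6): total = 1858
Minimum is at Site A with total 1610 blocks.

Site A, total 1610 blocks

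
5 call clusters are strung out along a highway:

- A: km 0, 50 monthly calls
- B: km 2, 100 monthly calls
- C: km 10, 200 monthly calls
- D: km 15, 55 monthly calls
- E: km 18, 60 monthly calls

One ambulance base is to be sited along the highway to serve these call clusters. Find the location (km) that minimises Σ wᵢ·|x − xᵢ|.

x = 10

For a sum of weighted absolute distances on a line, the optimum is the weighted median (not the mean). Total weight W = 465; half-weight = 232.5.
Sort by position and accumulate weight:
  km 0 (A, w=50) → cum 50
  km 2 (B, w=100) → cum 150
  km 10 (C, w=200) → cum 350  ≥ 232.5 → median here
  km 15 (D, w=55) → cum 405
  km 18 (E, w=60) → cum 465
Optimal location: km 10.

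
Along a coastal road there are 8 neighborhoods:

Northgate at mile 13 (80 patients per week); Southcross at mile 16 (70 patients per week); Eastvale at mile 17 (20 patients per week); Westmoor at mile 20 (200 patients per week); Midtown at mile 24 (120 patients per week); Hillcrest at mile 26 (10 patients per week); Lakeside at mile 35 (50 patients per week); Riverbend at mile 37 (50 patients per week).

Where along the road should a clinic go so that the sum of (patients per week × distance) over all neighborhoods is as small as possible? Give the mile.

x = 20

For a sum of weighted absolute distances on a line, the optimum is the weighted median (not the mean). Total weight W = 600; half-weight = 300.
Sort by position and accumulate weight:
  mile 13 (Northgate, w=80) → cum 80
  mile 16 (Southcross, w=70) → cum 150
  mile 17 (Eastvale, w=20) → cum 170
  mile 20 (Westmoor, w=200) → cum 370  ≥ 300 → median here
  mile 24 (Midtown, w=120) → cum 490
  mile 26 (Hillcrest, w=10) → cum 500
  mile 35 (Lakeside, w=50) → cum 550
  mile 37 (Riverbend, w=50) → cum 600
Optimal location: mile 20.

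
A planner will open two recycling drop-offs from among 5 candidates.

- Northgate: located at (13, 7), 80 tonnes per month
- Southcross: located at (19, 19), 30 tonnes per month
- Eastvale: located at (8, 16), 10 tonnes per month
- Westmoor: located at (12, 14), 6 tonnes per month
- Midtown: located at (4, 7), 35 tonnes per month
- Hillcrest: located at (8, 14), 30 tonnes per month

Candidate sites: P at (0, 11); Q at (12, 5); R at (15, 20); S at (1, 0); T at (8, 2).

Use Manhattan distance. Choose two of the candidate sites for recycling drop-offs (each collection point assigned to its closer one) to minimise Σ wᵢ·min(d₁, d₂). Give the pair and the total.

Evaluate every pair (each demand assigned to the nearer of the two):
  {Q, R}: total = 1294
  {P, Q}: total = 1664
  {Q, T}: total = 1739
  {R, T}: total = 1789
  {Q, S}: total = 1814
  {P, R}: total = 2124
  {R, S}: total = 2254
  {P, T}: total = 2440
  {S, T}: total = 2551
  {P, S}: total = 3000
Best pair: {Q, R} with total 1294.

{Q, R}, total 1294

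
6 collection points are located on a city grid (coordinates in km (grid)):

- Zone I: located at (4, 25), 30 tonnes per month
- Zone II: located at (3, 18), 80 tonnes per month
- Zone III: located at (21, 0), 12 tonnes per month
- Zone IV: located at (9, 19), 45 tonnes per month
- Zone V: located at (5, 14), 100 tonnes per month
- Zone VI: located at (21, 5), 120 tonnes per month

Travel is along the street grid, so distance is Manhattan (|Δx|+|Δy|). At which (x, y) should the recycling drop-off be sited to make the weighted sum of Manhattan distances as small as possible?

(5, 14)

Manhattan distance separates: Σwᵢ(|x−xᵢ|+|y−yᵢ|) = Σwᵢ|x−xᵢ| + Σwᵢ|y−yᵢ|, so x and y are optimised independently as 1-D weighted medians.
Total weight W = 387; half = 193.5.
x-coordinate, sorted with cumulative weight:
  x=3 (Zone II, w=80) cum 80
  x=4 (Zone I, w=30) cum 110
  x=5 (Zone V, w=100) cum 210  ← median
  x=9 (Zone IV, w=45) cum 255
  x=21 (Zone III, w=12) cum 267
  x=21 (Zone VI, w=120) cum 387
⇒ x* = 5
y-coordinate, sorted with cumulative weight:
  y=0 (Zone III, w=12) cum 12
  y=5 (Zone VI, w=120) cum 132
  y=14 (Zone V, w=100) cum 232  ← median
  y=18 (Zone II, w=80) cum 312
  y=19 (Zone IV, w=45) cum 357
  y=25 (Zone I, w=30) cum 387
⇒ y* = 14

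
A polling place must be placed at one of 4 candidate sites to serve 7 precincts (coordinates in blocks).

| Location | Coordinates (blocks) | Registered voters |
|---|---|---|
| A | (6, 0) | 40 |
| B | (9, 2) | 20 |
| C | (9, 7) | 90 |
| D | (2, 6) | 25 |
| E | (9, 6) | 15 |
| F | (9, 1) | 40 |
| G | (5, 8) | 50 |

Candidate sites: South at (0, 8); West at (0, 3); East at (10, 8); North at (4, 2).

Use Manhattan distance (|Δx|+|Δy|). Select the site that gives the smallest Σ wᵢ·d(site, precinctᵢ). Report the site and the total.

East, total 1665 blocks

Total weighted distance at each candidate:
  South (0, 8): total = 2915
  West (0, 3): total = 2975
  East (10, 8): total = 1665
  North (4, 2): total = 2035
Minimum is at East with total 1665 blocks.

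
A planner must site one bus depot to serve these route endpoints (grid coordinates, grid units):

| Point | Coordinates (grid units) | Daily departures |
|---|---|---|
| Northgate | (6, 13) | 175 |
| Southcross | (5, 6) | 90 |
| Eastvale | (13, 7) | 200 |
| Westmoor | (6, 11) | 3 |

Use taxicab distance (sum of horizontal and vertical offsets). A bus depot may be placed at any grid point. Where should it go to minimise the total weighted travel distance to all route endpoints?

(6, 7)

Manhattan distance separates: Σwᵢ(|x−xᵢ|+|y−yᵢ|) = Σwᵢ|x−xᵢ| + Σwᵢ|y−yᵢ|, so x and y are optimised independently as 1-D weighted medians.
Total weight W = 468; half = 234.
x-coordinate, sorted with cumulative weight:
  x=5 (Southcross, w=90) cum 90
  x=6 (Northgate, w=175) cum 265  ← median
  x=6 (Westmoor, w=3) cum 268
  x=13 (Eastvale, w=200) cum 468
⇒ x* = 6
y-coordinate, sorted with cumulative weight:
  y=6 (Southcross, w=90) cum 90
  y=7 (Eastvale, w=200) cum 290  ← median
  y=11 (Westmoor, w=3) cum 293
  y=13 (Northgate, w=175) cum 468
⇒ y* = 7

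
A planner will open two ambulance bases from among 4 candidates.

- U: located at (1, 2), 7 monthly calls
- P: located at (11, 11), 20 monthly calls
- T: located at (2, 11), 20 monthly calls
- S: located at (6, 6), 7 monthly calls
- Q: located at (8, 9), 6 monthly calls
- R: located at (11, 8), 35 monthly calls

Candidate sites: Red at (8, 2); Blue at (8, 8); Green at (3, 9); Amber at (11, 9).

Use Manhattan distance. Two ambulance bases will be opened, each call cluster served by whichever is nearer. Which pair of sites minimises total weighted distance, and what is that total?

{Green, Amber}, total 258

Evaluate every pair (each demand assigned to the nearer of the two):
  {Green, Amber}: total = 258
  {Blue, Amber}: total = 380
  {Blue, Green}: total = 382
  {Red, Amber}: total = 404
  {Red, Blue}: total = 488
  {Red, Green}: total = 696
Best pair: {Green, Amber} with total 258.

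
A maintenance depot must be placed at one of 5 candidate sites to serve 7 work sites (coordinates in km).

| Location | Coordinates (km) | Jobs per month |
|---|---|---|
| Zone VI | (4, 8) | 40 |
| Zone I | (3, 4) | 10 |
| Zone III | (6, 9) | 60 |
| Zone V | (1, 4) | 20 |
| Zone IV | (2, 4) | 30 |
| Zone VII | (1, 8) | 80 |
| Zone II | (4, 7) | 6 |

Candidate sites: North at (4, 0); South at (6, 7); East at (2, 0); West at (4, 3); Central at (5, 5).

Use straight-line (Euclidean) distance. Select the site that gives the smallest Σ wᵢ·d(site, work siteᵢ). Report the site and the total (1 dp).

Total weighted distance at each candidate:
  North (4, 0): total = 1874.1
  South (6, 7): total = 938.4
  East (2, 0): total = 1853.1
  West (4, 3): total = 1214.4
  Central (5, 5): total = 987.0
Minimum is at South with total 938.4 km.

South, total 938.4 km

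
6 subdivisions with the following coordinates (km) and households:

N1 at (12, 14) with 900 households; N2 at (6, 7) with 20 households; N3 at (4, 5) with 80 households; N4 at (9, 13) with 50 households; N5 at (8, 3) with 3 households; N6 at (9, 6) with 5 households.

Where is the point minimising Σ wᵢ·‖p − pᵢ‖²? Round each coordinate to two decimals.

(11.11, 13.07)

The minimiser of Σwᵢ‖p−pᵢ‖² is the weighted centroid p* = (Σwᵢpᵢ)/(Σwᵢ).
Σwᵢ = 1058.
Σwᵢxᵢ = 900·12 + 20·6 + 80·4 + 50·9 + 3·8 + 5·9 = 11759.
Σwᵢyᵢ = 900·14 + 20·7 + 80·5 + 50·13 + 3·3 + 5·6 = 13829.
x* = 11759/1058 = 11.11, y* = 13829/1058 = 13.07.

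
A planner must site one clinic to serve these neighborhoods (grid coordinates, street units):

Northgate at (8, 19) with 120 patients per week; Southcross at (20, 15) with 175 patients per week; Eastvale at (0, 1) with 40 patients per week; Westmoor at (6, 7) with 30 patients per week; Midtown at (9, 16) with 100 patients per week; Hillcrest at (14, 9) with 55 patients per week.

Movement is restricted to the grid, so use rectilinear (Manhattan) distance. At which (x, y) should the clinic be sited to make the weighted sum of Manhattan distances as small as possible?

Manhattan distance separates: Σwᵢ(|x−xᵢ|+|y−yᵢ|) = Σwᵢ|x−xᵢ| + Σwᵢ|y−yᵢ|, so x and y are optimised independently as 1-D weighted medians.
Total weight W = 520; half = 260.
x-coordinate, sorted with cumulative weight:
  x=0 (Eastvale, w=40) cum 40
  x=6 (Westmoor, w=30) cum 70
  x=8 (Northgate, w=120) cum 190
  x=9 (Midtown, w=100) cum 290  ← median
  x=14 (Hillcrest, w=55) cum 345
  x=20 (Southcross, w=175) cum 520
⇒ x* = 9
y-coordinate, sorted with cumulative weight:
  y=1 (Eastvale, w=40) cum 40
  y=7 (Westmoor, w=30) cum 70
  y=9 (Hillcrest, w=55) cum 125
  y=15 (Southcross, w=175) cum 300  ← median
  y=16 (Midtown, w=100) cum 400
  y=19 (Northgate, w=120) cum 520
⇒ y* = 15

(9, 15)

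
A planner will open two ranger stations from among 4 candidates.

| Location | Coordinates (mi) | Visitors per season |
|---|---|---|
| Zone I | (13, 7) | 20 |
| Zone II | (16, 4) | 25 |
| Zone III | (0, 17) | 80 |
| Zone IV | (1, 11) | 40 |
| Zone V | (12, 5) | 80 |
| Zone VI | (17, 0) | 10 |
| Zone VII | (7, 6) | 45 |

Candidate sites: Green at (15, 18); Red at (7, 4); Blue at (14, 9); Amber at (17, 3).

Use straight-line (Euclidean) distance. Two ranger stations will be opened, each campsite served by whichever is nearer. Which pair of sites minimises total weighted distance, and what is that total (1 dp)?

{Red, Amber}, total 2226.4

Evaluate every pair (each demand assigned to the nearer of the two):
  {Red, Amber}: total = 2226.4
  {Red, Blue}: total = 2272.0
  {Green, Red}: total = 2514.8
  {Blue, Amber}: total = 2626.6
  {Green, Blue}: total = 2703.5
  {Green, Amber}: total = 2907.9
Best pair: {Red, Amber} with total 2226.4.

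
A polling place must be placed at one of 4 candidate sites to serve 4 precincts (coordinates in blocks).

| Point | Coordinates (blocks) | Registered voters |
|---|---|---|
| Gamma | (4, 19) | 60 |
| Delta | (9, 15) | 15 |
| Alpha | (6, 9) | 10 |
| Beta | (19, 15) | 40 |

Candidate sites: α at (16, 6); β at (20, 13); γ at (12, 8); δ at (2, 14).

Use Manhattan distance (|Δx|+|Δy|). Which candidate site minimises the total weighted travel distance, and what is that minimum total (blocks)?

δ, total 1350 blocks

Total weighted distance at each candidate:
  α (16, 6): total = 2350
  β (20, 13): total = 1815
  γ (12, 8): total = 1920
  δ (2, 14): total = 1350
Minimum is at δ with total 1350 blocks.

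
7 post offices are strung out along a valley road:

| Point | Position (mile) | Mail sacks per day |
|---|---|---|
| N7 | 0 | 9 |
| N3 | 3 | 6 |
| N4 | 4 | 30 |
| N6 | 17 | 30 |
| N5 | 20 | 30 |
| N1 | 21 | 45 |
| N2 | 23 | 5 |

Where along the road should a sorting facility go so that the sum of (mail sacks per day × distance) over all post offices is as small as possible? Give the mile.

x = 20

For a sum of weighted absolute distances on a line, the optimum is the weighted median (not the mean). Total weight W = 155; half-weight = 77.5.
Sort by position and accumulate weight:
  mile 0 (N7, w=9) → cum 9
  mile 3 (N3, w=6) → cum 15
  mile 4 (N4, w=30) → cum 45
  mile 17 (N6, w=30) → cum 75
  mile 20 (N5, w=30) → cum 105  ≥ 77.5 → median here
  mile 21 (N1, w=45) → cum 150
  mile 23 (N2, w=5) → cum 155
Optimal location: mile 20.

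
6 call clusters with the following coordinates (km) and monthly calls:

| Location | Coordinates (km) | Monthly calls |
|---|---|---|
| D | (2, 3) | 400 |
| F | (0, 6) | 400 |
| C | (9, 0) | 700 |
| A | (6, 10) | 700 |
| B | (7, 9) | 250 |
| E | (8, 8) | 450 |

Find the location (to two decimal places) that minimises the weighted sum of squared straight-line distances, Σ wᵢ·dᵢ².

(5.74, 5.67)

The minimiser of Σwᵢ‖p−pᵢ‖² is the weighted centroid p* = (Σwᵢpᵢ)/(Σwᵢ).
Σwᵢ = 2900.
Σwᵢxᵢ = 400·2 + 400·0 + 700·9 + 700·6 + 250·7 + 450·8 = 16650.
Σwᵢyᵢ = 400·3 + 400·6 + 700·0 + 700·10 + 250·9 + 450·8 = 16450.
x* = 16650/2900 = 5.74, y* = 16450/2900 = 5.67.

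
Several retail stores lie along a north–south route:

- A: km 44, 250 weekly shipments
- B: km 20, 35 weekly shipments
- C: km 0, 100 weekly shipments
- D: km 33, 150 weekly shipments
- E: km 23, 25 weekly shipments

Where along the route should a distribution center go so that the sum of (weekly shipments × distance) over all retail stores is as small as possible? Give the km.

For a sum of weighted absolute distances on a line, the optimum is the weighted median (not the mean). Total weight W = 560; half-weight = 280.
Sort by position and accumulate weight:
  km 0 (C, w=100) → cum 100
  km 20 (B, w=35) → cum 135
  km 23 (E, w=25) → cum 160
  km 33 (D, w=150) → cum 310  ≥ 280 → median here
  km 44 (A, w=250) → cum 560
Optimal location: km 33.

x = 33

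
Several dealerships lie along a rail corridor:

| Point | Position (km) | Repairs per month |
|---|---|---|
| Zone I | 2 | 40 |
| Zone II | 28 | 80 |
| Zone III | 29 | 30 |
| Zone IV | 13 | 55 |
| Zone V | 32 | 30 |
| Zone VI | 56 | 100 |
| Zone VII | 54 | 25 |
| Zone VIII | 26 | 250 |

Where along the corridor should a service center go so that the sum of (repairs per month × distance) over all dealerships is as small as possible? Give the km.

x = 26

For a sum of weighted absolute distances on a line, the optimum is the weighted median (not the mean). Total weight W = 610; half-weight = 305.
Sort by position and accumulate weight:
  km 2 (Zone I, w=40) → cum 40
  km 13 (Zone IV, w=55) → cum 95
  km 26 (Zone VIII, w=250) → cum 345  ≥ 305 → median here
  km 28 (Zone II, w=80) → cum 425
  km 29 (Zone III, w=30) → cum 455
  km 32 (Zone V, w=30) → cum 485
  km 54 (Zone VII, w=25) → cum 510
  km 56 (Zone VI, w=100) → cum 610
Optimal location: km 26.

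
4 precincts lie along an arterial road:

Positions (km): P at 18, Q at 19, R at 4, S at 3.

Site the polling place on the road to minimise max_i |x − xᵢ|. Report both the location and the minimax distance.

The 1-center on a line is the midpoint of the two extreme points: leftmost at 3, rightmost at 19.
Optimal location = (3 + 19)/2 = 11; maximum distance = (19 − 3)/2 = 8.

location 11, max distance 8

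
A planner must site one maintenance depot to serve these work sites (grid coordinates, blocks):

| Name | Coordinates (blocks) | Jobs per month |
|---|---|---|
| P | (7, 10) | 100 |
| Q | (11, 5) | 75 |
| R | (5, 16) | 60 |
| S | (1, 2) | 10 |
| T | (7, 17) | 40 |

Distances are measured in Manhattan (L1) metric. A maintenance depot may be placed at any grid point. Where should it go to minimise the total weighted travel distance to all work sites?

(7, 10)

Manhattan distance separates: Σwᵢ(|x−xᵢ|+|y−yᵢ|) = Σwᵢ|x−xᵢ| + Σwᵢ|y−yᵢ|, so x and y are optimised independently as 1-D weighted medians.
Total weight W = 285; half = 142.5.
x-coordinate, sorted with cumulative weight:
  x=1 (S, w=10) cum 10
  x=5 (R, w=60) cum 70
  x=7 (P, w=100) cum 170  ← median
  x=7 (T, w=40) cum 210
  x=11 (Q, w=75) cum 285
⇒ x* = 7
y-coordinate, sorted with cumulative weight:
  y=2 (S, w=10) cum 10
  y=5 (Q, w=75) cum 85
  y=10 (P, w=100) cum 185  ← median
  y=16 (R, w=60) cum 245
  y=17 (T, w=40) cum 285
⇒ y* = 10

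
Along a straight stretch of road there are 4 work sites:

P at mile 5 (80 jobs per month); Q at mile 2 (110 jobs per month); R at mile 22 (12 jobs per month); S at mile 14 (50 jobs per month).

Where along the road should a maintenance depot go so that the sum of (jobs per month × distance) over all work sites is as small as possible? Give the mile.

For a sum of weighted absolute distances on a line, the optimum is the weighted median (not the mean). Total weight W = 252; half-weight = 126.
Sort by position and accumulate weight:
  mile 2 (Q, w=110) → cum 110
  mile 5 (P, w=80) → cum 190  ≥ 126 → median here
  mile 14 (S, w=50) → cum 240
  mile 22 (R, w=12) → cum 252
Optimal location: mile 5.

x = 5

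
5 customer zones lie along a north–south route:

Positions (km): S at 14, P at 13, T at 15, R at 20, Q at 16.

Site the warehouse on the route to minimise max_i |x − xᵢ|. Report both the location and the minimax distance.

location 16.5, max distance 3.5

The 1-center on a line is the midpoint of the two extreme points: leftmost at 13, rightmost at 20.
Optimal location = (13 + 20)/2 = 16.5; maximum distance = (20 − 13)/2 = 3.5.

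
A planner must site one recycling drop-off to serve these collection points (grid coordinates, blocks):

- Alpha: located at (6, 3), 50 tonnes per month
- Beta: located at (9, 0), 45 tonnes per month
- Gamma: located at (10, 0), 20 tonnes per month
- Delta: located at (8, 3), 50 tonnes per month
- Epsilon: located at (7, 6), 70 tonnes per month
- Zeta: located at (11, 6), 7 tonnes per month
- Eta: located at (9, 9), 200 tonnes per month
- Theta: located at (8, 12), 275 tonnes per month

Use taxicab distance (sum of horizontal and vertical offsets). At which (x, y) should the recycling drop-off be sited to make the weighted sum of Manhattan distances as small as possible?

Manhattan distance separates: Σwᵢ(|x−xᵢ|+|y−yᵢ|) = Σwᵢ|x−xᵢ| + Σwᵢ|y−yᵢ|, so x and y are optimised independently as 1-D weighted medians.
Total weight W = 717; half = 358.5.
x-coordinate, sorted with cumulative weight:
  x=6 (Alpha, w=50) cum 50
  x=7 (Epsilon, w=70) cum 120
  x=8 (Delta, w=50) cum 170
  x=8 (Theta, w=275) cum 445  ← median
  x=9 (Beta, w=45) cum 490
  x=9 (Eta, w=200) cum 690
  x=10 (Gamma, w=20) cum 710
  x=11 (Zeta, w=7) cum 717
⇒ x* = 8
y-coordinate, sorted with cumulative weight:
  y=0 (Beta, w=45) cum 45
  y=0 (Gamma, w=20) cum 65
  y=3 (Alpha, w=50) cum 115
  y=3 (Delta, w=50) cum 165
  y=6 (Epsilon, w=70) cum 235
  y=6 (Zeta, w=7) cum 242
  y=9 (Eta, w=200) cum 442  ← median
  y=12 (Theta, w=275) cum 717
⇒ y* = 9

(8, 9)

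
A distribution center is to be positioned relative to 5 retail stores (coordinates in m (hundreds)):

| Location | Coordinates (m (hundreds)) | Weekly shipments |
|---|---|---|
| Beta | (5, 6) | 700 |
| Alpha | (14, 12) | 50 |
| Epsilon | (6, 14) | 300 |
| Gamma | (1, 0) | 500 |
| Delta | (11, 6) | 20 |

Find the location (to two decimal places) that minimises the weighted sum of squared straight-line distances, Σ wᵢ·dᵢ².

(4.28, 5.81)

The minimiser of Σwᵢ‖p−pᵢ‖² is the weighted centroid p* = (Σwᵢpᵢ)/(Σwᵢ).
Σwᵢ = 1570.
Σwᵢxᵢ = 700·5 + 50·14 + 300·6 + 500·1 + 20·11 = 6720.
Σwᵢyᵢ = 700·6 + 50·12 + 300·14 + 500·0 + 20·6 = 9120.
x* = 6720/1570 = 4.28, y* = 9120/1570 = 5.81.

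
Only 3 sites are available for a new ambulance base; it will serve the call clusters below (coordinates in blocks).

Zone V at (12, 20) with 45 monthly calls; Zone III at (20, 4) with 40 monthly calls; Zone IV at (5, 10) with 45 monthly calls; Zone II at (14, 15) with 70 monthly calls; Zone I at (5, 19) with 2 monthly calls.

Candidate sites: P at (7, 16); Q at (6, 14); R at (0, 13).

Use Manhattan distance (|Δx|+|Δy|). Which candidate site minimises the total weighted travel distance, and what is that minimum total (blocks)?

P, total 2335 blocks

Total weighted distance at each candidate:
  P (7, 16): total = 2335
  Q (6, 14): total = 2367
  R (0, 13): total = 3517
Minimum is at P with total 2335 blocks.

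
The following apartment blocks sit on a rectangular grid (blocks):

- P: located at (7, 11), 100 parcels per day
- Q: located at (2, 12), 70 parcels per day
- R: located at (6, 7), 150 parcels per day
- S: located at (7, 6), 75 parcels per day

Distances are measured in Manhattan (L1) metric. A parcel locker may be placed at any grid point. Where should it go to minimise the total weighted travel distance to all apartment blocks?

Manhattan distance separates: Σwᵢ(|x−xᵢ|+|y−yᵢ|) = Σwᵢ|x−xᵢ| + Σwᵢ|y−yᵢ|, so x and y are optimised independently as 1-D weighted medians.
Total weight W = 395; half = 197.5.
x-coordinate, sorted with cumulative weight:
  x=2 (Q, w=70) cum 70
  x=6 (R, w=150) cum 220  ← median
  x=7 (P, w=100) cum 320
  x=7 (S, w=75) cum 395
⇒ x* = 6
y-coordinate, sorted with cumulative weight:
  y=6 (S, w=75) cum 75
  y=7 (R, w=150) cum 225  ← median
  y=11 (P, w=100) cum 325
  y=12 (Q, w=70) cum 395
⇒ y* = 7

(6, 7)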